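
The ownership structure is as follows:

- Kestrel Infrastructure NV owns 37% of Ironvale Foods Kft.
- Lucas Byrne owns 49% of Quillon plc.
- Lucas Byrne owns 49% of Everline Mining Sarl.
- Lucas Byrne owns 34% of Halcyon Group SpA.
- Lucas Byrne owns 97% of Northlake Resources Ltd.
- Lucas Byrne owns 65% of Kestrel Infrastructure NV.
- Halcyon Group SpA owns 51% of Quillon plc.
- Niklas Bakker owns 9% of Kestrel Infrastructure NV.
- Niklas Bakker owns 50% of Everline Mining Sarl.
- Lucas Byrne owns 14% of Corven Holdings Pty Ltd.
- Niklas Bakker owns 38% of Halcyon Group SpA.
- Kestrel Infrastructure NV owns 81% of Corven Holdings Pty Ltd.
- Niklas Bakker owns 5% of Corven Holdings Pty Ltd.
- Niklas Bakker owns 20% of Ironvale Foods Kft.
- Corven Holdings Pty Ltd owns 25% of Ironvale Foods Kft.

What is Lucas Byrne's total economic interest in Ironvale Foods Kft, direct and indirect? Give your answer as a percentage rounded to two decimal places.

40.71%

Lucas reaches Ironvale along 3 paths.
Via Corven: 14% × 25% = 3.5%.
Via Kestrel → Corven: 65% × 81% × 25% = 13.1625%.
Via Kestrel: 65% × 37% = 24.05%.
Total: 3.5% + 13.1625% + 24.05% = 40.7125%.
Rounded: 40.71%.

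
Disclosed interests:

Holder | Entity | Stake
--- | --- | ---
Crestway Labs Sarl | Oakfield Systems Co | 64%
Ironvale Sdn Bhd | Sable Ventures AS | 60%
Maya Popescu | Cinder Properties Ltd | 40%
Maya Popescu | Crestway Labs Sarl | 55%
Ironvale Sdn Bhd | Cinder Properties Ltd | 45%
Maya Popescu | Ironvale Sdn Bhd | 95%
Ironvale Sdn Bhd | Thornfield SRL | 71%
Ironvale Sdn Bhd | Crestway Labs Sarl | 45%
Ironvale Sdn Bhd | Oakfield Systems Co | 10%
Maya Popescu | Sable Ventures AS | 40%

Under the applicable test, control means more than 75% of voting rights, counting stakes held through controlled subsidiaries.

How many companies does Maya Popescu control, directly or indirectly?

Maya holds 95% of Ironvale, so Maya controls Ironvale.
Maya and Ironvale together hold 40% + 60% = 100% of Sable, so Maya controls Sable.
Maya and Ironvale together hold 55% + 45% = 100% of Crestway, so Maya controls Crestway.
Maya and Ironvale together hold 40% + 45% = 85% of Cinder, so Maya controls Cinder.
No other company's threshold is met.
Maya controls 4 companies.

4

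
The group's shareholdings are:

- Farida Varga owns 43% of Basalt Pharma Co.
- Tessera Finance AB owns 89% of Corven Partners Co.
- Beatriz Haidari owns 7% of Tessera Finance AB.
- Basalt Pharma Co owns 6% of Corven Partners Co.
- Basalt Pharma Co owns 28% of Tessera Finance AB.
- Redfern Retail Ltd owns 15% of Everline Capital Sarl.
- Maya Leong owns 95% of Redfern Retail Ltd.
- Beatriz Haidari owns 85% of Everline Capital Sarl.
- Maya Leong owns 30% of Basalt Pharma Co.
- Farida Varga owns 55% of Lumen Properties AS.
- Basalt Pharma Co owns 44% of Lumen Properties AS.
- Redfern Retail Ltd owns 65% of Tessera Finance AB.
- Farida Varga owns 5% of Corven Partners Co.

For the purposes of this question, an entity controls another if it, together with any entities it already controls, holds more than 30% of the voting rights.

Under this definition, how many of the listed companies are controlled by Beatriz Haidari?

Beatriz holds 85% of Everline, so Beatriz controls Everline.
No other company's threshold is met.
Beatriz controls 1 company.

1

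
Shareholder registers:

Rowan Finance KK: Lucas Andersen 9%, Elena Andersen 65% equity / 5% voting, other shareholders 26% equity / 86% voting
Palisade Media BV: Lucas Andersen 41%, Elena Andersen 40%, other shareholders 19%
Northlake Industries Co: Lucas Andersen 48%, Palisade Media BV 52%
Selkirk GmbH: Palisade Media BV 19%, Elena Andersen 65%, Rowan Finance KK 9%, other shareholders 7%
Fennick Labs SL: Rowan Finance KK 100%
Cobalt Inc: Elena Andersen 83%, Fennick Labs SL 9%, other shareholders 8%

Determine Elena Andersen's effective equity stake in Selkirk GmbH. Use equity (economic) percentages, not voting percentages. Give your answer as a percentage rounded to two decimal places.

78.45%

Elena reaches Selkirk along 3 paths.
Via Palisade: 40% × 19% = 7.6%.
Direct stake: 65% = 65%.
Via Rowan: 65% × 9% = 5.85%.
Total: 7.6% + 65% + 5.85% = 78.45%.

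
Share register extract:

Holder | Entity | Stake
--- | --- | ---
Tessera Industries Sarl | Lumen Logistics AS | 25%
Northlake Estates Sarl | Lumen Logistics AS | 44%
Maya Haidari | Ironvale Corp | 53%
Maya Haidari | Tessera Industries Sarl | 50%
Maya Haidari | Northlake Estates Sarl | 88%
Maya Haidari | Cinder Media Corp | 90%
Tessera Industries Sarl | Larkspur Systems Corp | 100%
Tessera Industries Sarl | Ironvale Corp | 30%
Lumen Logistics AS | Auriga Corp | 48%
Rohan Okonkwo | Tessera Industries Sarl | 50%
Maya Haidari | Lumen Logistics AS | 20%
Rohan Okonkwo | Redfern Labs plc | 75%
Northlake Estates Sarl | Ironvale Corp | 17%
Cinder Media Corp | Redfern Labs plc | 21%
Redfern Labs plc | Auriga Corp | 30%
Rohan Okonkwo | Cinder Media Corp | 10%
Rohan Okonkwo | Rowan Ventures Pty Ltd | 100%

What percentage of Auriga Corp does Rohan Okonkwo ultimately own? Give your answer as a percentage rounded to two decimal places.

Rohan reaches Auriga along 3 paths.
Via Tessera → Lumen: 50% × 25% × 48% = 6%.
Via Cinder → Redfern: 10% × 21% × 30% = 0.63%.
Via Redfern: 75% × 30% = 22.5%.
Total: 6% + 0.63% + 22.5% = 29.13%.

29.13%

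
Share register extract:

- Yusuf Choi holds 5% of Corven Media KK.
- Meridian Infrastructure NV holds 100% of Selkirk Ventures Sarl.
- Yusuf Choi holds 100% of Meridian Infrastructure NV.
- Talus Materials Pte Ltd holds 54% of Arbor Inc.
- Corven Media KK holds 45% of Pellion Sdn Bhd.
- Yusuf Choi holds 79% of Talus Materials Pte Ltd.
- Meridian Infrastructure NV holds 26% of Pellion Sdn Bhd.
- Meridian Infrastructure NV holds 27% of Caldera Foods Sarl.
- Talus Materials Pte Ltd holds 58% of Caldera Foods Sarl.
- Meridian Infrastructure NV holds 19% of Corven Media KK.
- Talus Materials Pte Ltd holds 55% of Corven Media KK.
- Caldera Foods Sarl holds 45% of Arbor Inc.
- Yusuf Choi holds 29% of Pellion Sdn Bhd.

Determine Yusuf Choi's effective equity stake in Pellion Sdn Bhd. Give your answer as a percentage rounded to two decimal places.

Yusuf reaches Pellion along 5 paths.
Via Meridian: 100% × 26% = 26%.
Via Meridian → Corven: 100% × 19% × 45% = 8.55%.
Via Talus → Corven: 79% × 55% × 45% = 19.5525%.
Via Corven: 5% × 45% = 2.25%.
Direct stake: 29% = 29%.
Total: 26% + 8.55% + 19.5525% + 2.25% + 29% = 85.3525%.
Rounded: 85.35%.

85.35%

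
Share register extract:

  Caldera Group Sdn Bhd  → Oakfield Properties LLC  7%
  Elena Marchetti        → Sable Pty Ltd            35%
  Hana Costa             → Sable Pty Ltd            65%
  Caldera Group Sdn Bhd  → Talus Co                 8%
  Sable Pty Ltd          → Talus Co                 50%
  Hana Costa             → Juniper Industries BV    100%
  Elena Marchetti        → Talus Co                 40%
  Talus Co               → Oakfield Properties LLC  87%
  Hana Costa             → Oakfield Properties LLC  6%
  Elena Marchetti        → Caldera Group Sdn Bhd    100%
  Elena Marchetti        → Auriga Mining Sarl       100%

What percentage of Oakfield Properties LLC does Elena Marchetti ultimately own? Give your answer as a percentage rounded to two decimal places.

Elena reaches Oakfield along 4 paths.
Via Caldera: 100% × 7% = 7%.
Via Caldera → Talus: 100% × 8% × 87% = 6.96%.
Via Talus: 40% × 87% = 34.8%.
Via Sable → Talus: 35% × 50% × 87% = 15.225%.
Total: 7% + 6.96% + 34.8% + 15.225% = 63.985%.
Rounded: 63.99%.

63.99%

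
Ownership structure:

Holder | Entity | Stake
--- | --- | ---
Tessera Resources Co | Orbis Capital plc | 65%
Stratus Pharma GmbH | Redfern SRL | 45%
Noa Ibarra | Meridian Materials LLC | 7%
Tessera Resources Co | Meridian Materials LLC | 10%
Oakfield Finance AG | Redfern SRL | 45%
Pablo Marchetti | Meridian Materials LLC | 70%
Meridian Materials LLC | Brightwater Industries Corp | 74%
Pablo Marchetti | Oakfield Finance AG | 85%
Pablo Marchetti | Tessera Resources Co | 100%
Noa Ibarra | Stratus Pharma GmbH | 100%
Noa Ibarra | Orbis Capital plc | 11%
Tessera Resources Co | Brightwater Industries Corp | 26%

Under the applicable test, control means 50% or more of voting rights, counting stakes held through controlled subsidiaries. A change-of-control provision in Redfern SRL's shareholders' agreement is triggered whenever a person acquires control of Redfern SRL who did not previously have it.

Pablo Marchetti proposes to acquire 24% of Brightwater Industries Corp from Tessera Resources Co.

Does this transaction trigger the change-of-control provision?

The purchase adds only to Pablo's holdings (Tessera's stake shrinks), so Pablo is the only person who could newly come to control Redfern.
Pablo holds 100% of Tessera, so Pablo controls Tessera.
Tessera and Pablo together hold 10% + 70% = 80% of Meridian, so Pablo controls Meridian.
Pablo holds 85% of Oakfield, so Pablo controls Oakfield.
Meridian and Tessera together hold 74% + 26% = 100% of Brightwater, so Pablo controls Brightwater.
Tessera holds 65% of Orbis, so Pablo controls Orbis.
In Redfern, Pablo's side holds only 45%, not ≥ 50%.
So before the transaction, Pablo does not control Redfern.
After the purchase, Pablo holds 24% of Brightwater directly, and Tessera's stake falls to 2%.
Meridian and Tessera and Pablo together hold 74% + 2% + 24% = 100% of Brightwater, so Pablo controls Brightwater.
After the transaction, Pablo's side holds 45% of Redfern, not ≥ 50%, so Pablo still does not control Redfern.
No new person acquires control, so the clause is not triggered.

No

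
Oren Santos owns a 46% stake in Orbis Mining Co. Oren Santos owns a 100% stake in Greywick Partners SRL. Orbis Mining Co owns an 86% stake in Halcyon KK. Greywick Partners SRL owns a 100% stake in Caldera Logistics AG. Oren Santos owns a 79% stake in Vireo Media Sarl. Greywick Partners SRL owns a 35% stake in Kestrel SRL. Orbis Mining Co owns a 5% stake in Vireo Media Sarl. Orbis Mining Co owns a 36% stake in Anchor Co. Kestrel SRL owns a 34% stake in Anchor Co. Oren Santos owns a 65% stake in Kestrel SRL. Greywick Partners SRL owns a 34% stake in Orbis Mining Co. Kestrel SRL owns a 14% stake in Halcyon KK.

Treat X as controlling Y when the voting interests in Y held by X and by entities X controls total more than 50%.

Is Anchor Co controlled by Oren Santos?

Oren holds 100% of Greywick, so Oren controls Greywick.
Greywick and Oren together hold 35% + 65% = 100% of Kestrel, so Oren controls Kestrel.
Oren and Greywick together hold 46% + 34% = 80% of Orbis, so Oren controls Orbis.
Kestrel and Orbis together hold 34% + 36% = 70% of Anchor, so Oren controls Anchor.

Yes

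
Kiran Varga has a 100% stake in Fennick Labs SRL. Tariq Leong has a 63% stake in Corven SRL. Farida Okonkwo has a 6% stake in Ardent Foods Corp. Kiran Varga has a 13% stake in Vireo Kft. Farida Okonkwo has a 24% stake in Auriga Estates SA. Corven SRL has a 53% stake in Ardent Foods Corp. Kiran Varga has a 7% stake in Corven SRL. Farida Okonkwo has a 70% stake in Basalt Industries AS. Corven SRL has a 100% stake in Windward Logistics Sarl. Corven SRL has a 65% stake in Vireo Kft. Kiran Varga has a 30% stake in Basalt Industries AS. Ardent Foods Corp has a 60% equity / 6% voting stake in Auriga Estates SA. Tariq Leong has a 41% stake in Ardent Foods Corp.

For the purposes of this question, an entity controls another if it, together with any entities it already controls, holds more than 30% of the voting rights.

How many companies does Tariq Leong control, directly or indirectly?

Tariq holds 63% of Corven, so Tariq controls Corven.
Tariq and Corven together hold 41% + 53% = 94% of Ardent, so Tariq controls Ardent.
Corven holds 100% of Windward, so Tariq controls Windward.
Corven holds 65% of Vireo, so Tariq controls Vireo.
No other company's threshold is met.
Tariq controls 4 companies.

4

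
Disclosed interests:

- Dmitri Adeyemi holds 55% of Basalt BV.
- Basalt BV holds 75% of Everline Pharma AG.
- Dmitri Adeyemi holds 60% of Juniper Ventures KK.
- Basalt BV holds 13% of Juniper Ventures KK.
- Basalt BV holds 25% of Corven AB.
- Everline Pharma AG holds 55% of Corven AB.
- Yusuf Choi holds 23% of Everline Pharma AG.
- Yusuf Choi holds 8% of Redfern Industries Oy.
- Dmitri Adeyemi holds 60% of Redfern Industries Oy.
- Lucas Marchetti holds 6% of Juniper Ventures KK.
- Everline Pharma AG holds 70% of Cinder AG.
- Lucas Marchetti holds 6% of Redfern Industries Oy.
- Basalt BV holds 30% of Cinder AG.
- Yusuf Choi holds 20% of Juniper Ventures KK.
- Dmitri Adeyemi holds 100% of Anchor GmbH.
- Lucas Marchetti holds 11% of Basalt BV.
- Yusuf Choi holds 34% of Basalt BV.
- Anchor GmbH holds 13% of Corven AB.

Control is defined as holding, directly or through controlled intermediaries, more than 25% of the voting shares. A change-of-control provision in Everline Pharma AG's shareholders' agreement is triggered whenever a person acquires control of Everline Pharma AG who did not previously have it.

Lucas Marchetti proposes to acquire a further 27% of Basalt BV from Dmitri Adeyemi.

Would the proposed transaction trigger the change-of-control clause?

The purchase adds only to Lucas's holdings (Dmitri's stake shrinks), so Lucas is the only person who could newly come to control Everline.
Lucas's largest direct stake is 11% in Basalt, which does not meet the threshold, so Lucas controls no company.
Neither Lucas nor any entity Lucas controls holds any voting interest in Everline.
So before the transaction, Lucas does not control Everline.
After the purchase, Lucas's direct stake in Basalt rises to 11% + 27% = 38%, and Dmitri's stake falls to 28%.
Lucas holds 38% of Basalt, so Lucas controls Basalt.
Basalt holds 75% of Everline, so Lucas controls Everline.
Lucas did not control Everline before and does after, so the clause is triggered.

Yes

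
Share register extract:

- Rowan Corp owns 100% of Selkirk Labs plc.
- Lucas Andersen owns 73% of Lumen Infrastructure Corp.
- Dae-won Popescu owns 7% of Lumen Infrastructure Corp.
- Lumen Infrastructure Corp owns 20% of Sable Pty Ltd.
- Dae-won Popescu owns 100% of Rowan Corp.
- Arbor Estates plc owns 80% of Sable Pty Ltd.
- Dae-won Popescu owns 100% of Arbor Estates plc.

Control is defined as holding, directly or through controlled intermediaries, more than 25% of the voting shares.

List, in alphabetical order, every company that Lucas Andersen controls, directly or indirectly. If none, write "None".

Lucas holds 73% of Lumen, so Lucas controls Lumen.
No other company's threshold is met.

Lumen Infrastructure Corp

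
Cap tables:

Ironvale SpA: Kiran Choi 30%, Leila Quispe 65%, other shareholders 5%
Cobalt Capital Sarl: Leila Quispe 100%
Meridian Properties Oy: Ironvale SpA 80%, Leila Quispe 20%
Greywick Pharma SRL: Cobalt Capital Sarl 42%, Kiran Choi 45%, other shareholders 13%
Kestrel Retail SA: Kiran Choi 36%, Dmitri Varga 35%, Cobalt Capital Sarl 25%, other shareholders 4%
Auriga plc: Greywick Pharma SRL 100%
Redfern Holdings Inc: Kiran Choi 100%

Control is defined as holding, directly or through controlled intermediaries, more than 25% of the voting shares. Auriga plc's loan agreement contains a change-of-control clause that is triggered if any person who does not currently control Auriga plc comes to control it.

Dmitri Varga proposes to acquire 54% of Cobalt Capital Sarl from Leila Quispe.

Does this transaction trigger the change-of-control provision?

Yes

The purchase adds only to Dmitri's holdings (Leila's stake shrinks), so Dmitri is the only person who could newly come to control Auriga.
Dmitri holds 35% of Kestrel, so Dmitri controls Kestrel.
Neither Dmitri nor any entity Dmitri controls holds any voting interest in Auriga.
So before the transaction, Dmitri does not control Auriga.
After the purchase, Dmitri holds 54% of Cobalt directly, and Leila's stake falls to 46%.
Dmitri holds 54% of Cobalt, so Dmitri controls Cobalt.
Cobalt holds 42% of Greywick, so Dmitri controls Greywick.
Greywick holds 100% of Auriga, so Dmitri controls Auriga.
Dmitri did not control Auriga before and does after, so the clause is triggered.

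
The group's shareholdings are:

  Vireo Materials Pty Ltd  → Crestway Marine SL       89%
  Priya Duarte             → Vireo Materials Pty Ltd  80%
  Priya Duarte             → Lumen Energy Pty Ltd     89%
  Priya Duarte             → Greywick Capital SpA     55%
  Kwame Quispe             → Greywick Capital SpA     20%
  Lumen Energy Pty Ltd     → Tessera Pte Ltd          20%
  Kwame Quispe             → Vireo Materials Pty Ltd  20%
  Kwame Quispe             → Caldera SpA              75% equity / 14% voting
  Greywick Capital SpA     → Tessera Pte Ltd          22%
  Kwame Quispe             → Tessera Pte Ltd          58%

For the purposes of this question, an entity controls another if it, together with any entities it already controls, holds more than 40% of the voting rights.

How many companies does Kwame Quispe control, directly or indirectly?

1

Kwame holds 58% of Tessera, so Kwame controls Tessera.
No other company's threshold is met.
Kwame controls 1 company.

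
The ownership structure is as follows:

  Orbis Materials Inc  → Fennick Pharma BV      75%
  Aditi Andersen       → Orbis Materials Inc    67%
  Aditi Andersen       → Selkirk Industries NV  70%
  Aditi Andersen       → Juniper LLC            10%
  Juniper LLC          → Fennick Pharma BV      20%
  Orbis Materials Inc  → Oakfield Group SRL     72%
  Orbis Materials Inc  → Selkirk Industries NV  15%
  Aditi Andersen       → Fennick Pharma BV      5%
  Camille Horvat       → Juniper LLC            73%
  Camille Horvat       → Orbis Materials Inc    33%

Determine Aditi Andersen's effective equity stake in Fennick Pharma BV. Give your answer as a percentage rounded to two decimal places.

57.25%

Aditi reaches Fennick along 3 paths.
Via Juniper: 10% × 20% = 2%.
Direct stake: 5% = 5%.
Via Orbis: 67% × 75% = 50.25%.
Total: 2% + 5% + 50.25% = 57.25%.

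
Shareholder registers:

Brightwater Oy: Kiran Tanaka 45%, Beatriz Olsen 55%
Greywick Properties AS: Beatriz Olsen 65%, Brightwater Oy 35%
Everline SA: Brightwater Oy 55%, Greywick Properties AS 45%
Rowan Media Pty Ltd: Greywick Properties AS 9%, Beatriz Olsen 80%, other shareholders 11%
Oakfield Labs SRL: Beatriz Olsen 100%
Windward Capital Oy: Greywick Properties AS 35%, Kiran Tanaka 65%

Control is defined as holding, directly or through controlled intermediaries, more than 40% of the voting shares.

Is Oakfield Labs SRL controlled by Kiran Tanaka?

No

Kiran holds 45% of Brightwater, so Kiran controls Brightwater.
Brightwater holds 55% of Everline, so Kiran controls Everline.
Kiran holds 65% of Windward, so Kiran controls Windward.
Neither Kiran nor any entity Kiran controls holds any voting interest in Oakfield.
So Kiran does not control Oakfield.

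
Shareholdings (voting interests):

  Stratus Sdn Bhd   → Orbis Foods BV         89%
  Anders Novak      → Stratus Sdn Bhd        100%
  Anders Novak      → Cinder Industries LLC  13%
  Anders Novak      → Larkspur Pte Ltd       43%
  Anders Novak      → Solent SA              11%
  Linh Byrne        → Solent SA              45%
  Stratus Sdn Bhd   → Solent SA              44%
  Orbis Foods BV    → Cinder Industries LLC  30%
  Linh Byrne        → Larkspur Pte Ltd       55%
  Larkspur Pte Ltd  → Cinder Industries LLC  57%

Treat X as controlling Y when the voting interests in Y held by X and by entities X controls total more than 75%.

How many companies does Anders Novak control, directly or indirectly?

Anders holds 100% of Stratus, so Anders controls Stratus.
Stratus holds 89% of Orbis, so Anders controls Orbis.
No other company's threshold is met.
Anders controls 2 companies.

2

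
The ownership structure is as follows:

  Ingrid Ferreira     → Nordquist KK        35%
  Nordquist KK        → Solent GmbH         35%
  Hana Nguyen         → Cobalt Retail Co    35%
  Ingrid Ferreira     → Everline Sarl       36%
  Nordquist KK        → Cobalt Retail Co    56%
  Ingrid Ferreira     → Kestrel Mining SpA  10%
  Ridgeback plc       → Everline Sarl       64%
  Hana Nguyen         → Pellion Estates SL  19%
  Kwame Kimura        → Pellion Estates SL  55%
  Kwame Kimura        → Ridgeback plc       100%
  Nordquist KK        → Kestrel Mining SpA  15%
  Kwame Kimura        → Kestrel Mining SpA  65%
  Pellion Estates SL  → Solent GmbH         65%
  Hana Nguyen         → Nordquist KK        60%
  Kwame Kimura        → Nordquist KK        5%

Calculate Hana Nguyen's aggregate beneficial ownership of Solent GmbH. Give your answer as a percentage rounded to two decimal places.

Hana reaches Solent along 2 paths.
Via Nordquist: 60% × 35% = 21%.
Via Pellion: 19% × 65% = 12.35%.
Total: 21% + 12.35% = 33.35%.

33.35%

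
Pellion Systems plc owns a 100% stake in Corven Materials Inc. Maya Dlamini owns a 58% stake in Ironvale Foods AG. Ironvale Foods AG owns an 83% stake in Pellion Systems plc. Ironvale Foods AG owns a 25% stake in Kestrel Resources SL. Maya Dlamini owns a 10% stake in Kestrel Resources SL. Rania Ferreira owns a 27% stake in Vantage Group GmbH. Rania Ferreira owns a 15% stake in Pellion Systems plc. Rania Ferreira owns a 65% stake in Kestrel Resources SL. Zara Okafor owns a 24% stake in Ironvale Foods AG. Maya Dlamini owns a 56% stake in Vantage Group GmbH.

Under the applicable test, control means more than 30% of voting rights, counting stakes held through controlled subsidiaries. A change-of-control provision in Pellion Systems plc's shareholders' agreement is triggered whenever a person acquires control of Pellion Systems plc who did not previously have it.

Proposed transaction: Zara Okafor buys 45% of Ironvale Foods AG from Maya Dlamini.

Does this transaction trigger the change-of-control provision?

The purchase adds only to Zara's holdings (Maya's stake shrinks), so Zara is the only person who could newly come to control Pellion.
Zara's largest direct stake is 24% in Ironvale, which does not meet the threshold, so Zara controls no company.
Neither Zara nor any entity Zara controls holds any voting interest in Pellion.
So before the transaction, Zara does not control Pellion.
After the purchase, Zara's direct stake in Ironvale rises to 24% + 45% = 69%, and Maya's stake falls to 13%.
Zara holds 69% of Ironvale, so Zara controls Ironvale.
Ironvale holds 83% of Pellion, so Zara controls Pellion.
Zara did not control Pellion before and does after, so the clause is triggered.

Yes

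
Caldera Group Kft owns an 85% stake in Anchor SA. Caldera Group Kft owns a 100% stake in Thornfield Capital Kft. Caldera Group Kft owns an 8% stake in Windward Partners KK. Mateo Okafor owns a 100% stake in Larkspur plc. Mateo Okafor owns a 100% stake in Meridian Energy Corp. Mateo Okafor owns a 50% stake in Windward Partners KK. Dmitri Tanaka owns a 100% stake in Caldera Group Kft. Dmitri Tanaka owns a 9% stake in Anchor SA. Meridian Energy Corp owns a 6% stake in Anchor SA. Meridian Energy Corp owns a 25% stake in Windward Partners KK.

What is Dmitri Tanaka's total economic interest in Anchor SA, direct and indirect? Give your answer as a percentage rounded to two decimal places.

94.00%

Dmitri reaches Anchor along 2 paths.
Direct stake: 9% = 9%.
Via Caldera: 100% × 85% = 85%.
Total: 9% + 85% = 94%.
Rounded: 94.00%.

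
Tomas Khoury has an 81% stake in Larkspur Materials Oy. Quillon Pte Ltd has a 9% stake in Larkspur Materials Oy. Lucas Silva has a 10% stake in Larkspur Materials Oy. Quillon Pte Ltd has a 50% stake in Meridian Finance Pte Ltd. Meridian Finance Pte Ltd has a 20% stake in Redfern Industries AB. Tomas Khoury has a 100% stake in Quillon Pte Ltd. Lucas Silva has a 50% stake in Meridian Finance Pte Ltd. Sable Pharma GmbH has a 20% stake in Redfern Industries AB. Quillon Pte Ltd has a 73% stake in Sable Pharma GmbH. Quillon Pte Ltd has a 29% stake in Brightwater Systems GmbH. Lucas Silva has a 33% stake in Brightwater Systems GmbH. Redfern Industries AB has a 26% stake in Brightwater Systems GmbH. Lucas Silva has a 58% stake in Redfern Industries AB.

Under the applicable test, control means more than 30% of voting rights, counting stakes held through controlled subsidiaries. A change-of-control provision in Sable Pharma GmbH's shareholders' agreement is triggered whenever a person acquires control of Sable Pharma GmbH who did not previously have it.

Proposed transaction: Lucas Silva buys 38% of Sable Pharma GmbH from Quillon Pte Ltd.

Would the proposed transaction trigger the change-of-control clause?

Yes

The purchase adds only to Lucas's holdings (Quillon's stake shrinks), so Lucas is the only person who could newly come to control Sable.
Lucas holds 50% of Meridian, so Lucas controls Meridian.
Lucas and Meridian together hold 58% + 20% = 78% of Redfern, so Lucas controls Redfern.
Lucas and Redfern together hold 33% + 26% = 59% of Brightwater, so Lucas controls Brightwater.
Neither Lucas nor any entity Lucas controls holds any voting interest in Sable.
So before the transaction, Lucas does not control Sable.
After the purchase, Lucas holds 38% of Sable directly, and Quillon's stake falls to 35%.
Lucas holds 38% of Sable, so Lucas controls Sable.
Lucas did not control Sable before and does after, so the clause is triggered.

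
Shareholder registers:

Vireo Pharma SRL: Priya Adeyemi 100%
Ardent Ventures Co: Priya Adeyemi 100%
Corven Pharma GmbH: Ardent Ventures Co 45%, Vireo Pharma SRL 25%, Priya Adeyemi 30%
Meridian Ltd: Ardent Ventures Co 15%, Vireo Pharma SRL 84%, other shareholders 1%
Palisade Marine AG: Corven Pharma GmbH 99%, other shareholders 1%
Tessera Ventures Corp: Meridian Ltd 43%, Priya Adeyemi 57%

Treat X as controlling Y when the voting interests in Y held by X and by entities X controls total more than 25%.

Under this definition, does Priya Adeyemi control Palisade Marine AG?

Yes

Priya holds 100% of Vireo, so Priya controls Vireo.
Priya holds 100% of Ardent, so Priya controls Ardent.
Ardent and Vireo and Priya together hold 45% + 25% + 30% = 100% of Corven, so Priya controls Corven.
Corven holds 99% of Palisade, so Priya controls Palisade.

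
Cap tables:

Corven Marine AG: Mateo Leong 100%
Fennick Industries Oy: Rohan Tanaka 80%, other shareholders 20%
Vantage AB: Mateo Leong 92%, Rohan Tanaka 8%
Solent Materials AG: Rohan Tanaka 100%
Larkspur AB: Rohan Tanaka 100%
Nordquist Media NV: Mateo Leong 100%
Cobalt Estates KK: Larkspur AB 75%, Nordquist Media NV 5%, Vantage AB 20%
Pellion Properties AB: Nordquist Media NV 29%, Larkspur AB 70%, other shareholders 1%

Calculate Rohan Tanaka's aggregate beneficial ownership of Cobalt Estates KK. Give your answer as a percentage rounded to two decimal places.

Rohan reaches Cobalt along 2 paths.
Via Larkspur: 100% × 75% = 75%.
Via Vantage: 8% × 20% = 1.6%.
Total: 75% + 1.6% = 76.6%.
Rounded: 76.60%.

76.60%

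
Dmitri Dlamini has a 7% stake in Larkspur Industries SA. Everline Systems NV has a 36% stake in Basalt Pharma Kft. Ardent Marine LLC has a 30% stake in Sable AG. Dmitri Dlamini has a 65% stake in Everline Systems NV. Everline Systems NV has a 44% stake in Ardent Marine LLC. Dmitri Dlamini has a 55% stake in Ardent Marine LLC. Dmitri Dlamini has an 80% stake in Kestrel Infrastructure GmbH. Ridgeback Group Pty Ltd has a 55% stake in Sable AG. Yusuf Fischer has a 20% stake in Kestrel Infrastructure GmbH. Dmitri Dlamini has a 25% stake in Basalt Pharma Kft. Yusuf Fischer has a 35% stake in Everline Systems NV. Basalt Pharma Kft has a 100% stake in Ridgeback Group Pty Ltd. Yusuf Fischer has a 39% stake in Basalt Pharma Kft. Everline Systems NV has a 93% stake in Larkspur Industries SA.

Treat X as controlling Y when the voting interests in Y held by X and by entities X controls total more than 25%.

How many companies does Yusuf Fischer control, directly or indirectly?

Yusuf holds 35% of Everline, so Yusuf controls Everline.
Everline and Yusuf together hold 36% + 39% = 75% of Basalt, so Yusuf controls Basalt.
Everline holds 93% of Larkspur, so Yusuf controls Larkspur.
Everline holds 44% of Ardent, so Yusuf controls Ardent.
Basalt holds 100% of Ridgeback, so Yusuf controls Ridgeback.
Ardent and Ridgeback together hold 30% + 55% = 85% of Sable, so Yusuf controls Sable.
No other company's threshold is met.
Yusuf controls 6 companies.

6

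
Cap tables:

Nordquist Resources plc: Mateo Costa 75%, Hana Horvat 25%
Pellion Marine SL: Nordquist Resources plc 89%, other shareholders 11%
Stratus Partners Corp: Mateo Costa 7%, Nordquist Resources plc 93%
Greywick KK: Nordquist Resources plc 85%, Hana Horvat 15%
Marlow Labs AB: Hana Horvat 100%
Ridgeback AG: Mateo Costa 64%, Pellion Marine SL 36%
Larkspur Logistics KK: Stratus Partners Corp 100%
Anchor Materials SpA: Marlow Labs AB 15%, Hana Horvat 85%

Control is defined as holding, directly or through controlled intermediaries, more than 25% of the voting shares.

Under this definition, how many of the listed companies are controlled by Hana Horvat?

2

Hana holds 100% of Marlow, so Hana controls Marlow.
Marlow and Hana together hold 15% + 85% = 100% of Anchor, so Hana controls Anchor.
No other company's threshold is met.
Hana controls 2 companies.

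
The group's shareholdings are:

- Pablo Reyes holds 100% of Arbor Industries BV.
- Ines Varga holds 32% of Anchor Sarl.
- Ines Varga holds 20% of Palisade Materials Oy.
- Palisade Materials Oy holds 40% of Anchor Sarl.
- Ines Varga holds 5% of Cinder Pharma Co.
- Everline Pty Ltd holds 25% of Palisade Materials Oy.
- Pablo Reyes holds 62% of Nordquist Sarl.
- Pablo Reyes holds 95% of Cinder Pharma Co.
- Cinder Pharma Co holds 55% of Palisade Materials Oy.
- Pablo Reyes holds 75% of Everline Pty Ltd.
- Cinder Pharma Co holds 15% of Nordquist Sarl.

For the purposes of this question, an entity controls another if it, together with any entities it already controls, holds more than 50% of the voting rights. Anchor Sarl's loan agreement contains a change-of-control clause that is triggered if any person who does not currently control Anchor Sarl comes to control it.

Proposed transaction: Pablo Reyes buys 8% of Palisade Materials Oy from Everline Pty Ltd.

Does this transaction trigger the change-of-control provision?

No

The purchase adds only to Pablo's holdings (Everline's stake shrinks), so Pablo is the only person who could newly come to control Anchor.
Pablo holds 75% of Everline, so Pablo controls Everline.
Pablo holds 100% of Arbor, so Pablo controls Arbor.
Pablo holds 95% of Cinder, so Pablo controls Cinder.
Everline and Cinder together hold 25% + 55% = 80% of Palisade, so Pablo controls Palisade.
Pablo and Cinder together hold 62% + 15% = 77% of Nordquist, so Pablo controls Nordquist.
In Anchor, Pablo's side holds only 40%, not > 50%.
So before the transaction, Pablo does not control Anchor.
After the purchase, Pablo holds 8% of Palisade directly, and Everline's stake falls to 17%.
Everline and Cinder and Pablo together hold 17% + 55% + 8% = 80% of Palisade, so Pablo controls Palisade.
After the transaction, Pablo's side holds 40% of Anchor, not > 50%, so Pablo still does not control Anchor.
No new person acquires control, so the clause is not triggered.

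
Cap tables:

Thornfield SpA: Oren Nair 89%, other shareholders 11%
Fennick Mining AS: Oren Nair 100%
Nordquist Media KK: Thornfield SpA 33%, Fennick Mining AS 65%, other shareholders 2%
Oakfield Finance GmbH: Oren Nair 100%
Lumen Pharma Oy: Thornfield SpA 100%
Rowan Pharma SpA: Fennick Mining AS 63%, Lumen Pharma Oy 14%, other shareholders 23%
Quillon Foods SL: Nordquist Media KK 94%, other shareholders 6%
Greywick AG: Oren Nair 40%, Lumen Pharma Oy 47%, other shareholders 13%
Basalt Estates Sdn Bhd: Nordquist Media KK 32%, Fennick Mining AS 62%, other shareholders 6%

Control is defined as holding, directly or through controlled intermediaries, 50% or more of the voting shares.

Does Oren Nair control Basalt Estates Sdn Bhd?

Yes

Oren holds 89% of Thornfield, so Oren controls Thornfield.
Oren holds 100% of Fennick, so Oren controls Fennick.
Thornfield and Fennick together hold 33% + 65% = 98% of Nordquist, so Oren controls Nordquist.
Nordquist and Fennick together hold 32% + 62% = 94% of Basalt, so Oren controls Basalt.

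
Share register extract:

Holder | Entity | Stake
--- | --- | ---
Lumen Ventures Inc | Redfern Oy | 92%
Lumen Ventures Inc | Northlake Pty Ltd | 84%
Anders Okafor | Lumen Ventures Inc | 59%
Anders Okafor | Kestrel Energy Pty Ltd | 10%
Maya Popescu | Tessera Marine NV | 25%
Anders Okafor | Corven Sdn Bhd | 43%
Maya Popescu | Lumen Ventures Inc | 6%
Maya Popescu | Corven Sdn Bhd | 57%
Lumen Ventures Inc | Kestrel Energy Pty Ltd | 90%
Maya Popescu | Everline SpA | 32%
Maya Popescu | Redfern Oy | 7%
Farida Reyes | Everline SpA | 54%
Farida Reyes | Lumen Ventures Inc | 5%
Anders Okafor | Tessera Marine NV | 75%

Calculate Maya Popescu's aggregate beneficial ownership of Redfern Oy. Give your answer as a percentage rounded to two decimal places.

Maya reaches Redfern along 2 paths.
Via Lumen: 6% × 92% = 5.52%.
Direct stake: 7% = 7%.
Total: 5.52% + 7% = 12.52%.

12.52%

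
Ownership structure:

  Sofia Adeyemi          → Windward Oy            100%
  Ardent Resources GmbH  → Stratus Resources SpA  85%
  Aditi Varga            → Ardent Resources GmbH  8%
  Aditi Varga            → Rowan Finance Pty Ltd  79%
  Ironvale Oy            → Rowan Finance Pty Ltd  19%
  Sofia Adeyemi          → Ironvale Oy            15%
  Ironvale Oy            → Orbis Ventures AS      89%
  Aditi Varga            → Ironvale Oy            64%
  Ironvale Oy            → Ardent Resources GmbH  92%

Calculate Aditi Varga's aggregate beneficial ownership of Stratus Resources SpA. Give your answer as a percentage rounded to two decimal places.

56.85%

Aditi reaches Stratus along 2 paths.
Via Ardent: 8% × 85% = 6.8%.
Via Ironvale → Ardent: 64% × 92% × 85% = 50.048%.
Total: 6.8% + 50.048% = 56.848%.
Rounded: 56.85%.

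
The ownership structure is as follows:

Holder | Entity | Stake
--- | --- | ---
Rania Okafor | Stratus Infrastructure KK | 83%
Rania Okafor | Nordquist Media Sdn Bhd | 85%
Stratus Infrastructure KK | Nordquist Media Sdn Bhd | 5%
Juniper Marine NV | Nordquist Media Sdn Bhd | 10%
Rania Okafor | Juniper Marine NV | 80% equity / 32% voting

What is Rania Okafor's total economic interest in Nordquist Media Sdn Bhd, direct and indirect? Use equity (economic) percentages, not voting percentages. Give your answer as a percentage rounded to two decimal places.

Rania reaches Nordquist along 3 paths.
Via Juniper: 80% × 10% = 8%.
Direct stake: 85% = 85%.
Via Stratus: 83% × 5% = 4.15%.
Total: 8% + 85% + 4.15% = 97.15%.

97.15%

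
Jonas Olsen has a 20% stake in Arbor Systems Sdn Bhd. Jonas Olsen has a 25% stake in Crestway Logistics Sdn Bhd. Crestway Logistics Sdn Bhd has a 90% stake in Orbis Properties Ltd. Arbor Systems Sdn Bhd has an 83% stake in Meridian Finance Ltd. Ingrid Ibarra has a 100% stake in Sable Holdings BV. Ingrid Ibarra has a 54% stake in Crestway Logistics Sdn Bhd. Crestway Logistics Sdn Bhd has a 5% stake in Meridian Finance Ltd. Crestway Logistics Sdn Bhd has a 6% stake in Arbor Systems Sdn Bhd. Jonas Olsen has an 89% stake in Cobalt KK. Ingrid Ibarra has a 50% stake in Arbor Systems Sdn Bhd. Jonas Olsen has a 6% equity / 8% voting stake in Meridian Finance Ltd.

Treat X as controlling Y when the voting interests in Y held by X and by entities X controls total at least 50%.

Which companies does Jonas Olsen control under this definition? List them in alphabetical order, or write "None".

Jonas holds 89% of Cobalt, so Jonas controls Cobalt.
No other company's threshold is met.

Cobalt KK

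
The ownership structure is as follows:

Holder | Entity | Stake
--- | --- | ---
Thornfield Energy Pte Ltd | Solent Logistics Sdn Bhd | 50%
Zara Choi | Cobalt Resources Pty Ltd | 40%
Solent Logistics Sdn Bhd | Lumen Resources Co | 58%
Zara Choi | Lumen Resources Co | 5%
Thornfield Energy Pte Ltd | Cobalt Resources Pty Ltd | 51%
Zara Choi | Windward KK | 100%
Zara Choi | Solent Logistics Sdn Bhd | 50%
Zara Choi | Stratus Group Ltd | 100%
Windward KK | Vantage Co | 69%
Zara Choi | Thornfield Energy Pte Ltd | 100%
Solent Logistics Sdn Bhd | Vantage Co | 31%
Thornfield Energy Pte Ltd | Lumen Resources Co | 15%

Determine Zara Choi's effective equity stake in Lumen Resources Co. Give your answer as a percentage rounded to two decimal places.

Zara reaches Lumen along 4 paths.
Via Thornfield → Solent: 100% × 50% × 58% = 29%.
Via Solent: 50% × 58% = 29%.
Via Thornfield: 100% × 15% = 15%.
Direct stake: 5% = 5%.
Total: 29% + 29% + 15% + 5% = 78%.
Rounded: 78.00%.

78.00%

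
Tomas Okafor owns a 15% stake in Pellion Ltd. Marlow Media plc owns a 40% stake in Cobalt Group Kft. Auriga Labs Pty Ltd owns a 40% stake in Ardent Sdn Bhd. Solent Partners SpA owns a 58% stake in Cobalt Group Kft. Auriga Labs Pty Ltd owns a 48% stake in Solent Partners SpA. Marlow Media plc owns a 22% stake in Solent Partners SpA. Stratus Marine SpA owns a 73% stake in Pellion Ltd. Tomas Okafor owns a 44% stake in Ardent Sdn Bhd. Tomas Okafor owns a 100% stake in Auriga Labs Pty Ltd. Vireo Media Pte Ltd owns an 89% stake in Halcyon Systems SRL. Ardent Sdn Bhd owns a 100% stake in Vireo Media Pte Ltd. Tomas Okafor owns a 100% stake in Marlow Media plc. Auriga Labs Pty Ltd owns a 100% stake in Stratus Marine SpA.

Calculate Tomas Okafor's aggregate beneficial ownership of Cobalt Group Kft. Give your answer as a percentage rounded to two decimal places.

Tomas reaches Cobalt along 3 paths.
Via Marlow: 100% × 40% = 40%.
Via Marlow → Solent: 100% × 22% × 58% = 12.76%.
Via Auriga → Solent: 100% × 48% × 58% = 27.84%.
Total: 40% + 12.76% + 27.84% = 80.6%.
Rounded: 80.60%.

80.60%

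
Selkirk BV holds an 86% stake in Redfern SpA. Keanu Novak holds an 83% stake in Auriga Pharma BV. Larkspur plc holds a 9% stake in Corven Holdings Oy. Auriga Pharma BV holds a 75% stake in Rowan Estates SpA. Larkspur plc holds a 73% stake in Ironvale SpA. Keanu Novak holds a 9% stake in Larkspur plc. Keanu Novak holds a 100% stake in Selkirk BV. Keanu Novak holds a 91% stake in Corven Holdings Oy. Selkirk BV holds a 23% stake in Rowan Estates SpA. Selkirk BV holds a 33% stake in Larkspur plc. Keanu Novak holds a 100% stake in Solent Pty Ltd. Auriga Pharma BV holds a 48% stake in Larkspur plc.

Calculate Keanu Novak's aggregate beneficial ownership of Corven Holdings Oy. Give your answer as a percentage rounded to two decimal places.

98.37%

Keanu reaches Corven along 4 paths.
Direct stake: 91% = 91%.
Via Auriga → Larkspur: 83% × 48% × 9% = 3.5856%.
Via Selkirk → Larkspur: 100% × 33% × 9% = 2.97%.
Via Larkspur: 9% × 9% = 0.81%.
Total: 91% + 3.5856% + 2.97% + 0.81% = 98.3656%.
Rounded: 98.37%.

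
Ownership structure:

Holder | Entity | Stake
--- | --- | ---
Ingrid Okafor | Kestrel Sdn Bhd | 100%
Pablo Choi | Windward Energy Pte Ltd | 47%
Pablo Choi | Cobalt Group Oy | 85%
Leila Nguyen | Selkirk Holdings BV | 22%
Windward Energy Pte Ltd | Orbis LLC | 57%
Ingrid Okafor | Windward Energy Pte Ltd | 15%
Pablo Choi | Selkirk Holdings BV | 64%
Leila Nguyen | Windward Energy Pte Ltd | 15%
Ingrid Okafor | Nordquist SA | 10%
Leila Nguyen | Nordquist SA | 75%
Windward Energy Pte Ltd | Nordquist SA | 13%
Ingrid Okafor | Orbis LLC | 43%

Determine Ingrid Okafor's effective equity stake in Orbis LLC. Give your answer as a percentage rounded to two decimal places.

Ingrid reaches Orbis along 2 paths.
Direct stake: 43% = 43%.
Via Windward: 15% × 57% = 8.55%.
Total: 43% + 8.55% = 51.55%.

51.55%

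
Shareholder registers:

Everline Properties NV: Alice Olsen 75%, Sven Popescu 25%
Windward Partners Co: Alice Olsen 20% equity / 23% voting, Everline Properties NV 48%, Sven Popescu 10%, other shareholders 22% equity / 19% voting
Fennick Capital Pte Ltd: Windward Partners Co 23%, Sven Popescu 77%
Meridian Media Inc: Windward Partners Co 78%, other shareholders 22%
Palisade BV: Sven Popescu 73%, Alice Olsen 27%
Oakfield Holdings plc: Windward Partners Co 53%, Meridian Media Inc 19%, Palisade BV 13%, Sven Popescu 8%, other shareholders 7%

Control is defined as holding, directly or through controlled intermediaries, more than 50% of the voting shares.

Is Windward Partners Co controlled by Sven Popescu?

Sven holds 77% of Fennick, so Sven controls Fennick.
Sven holds 73% of Palisade, so Sven controls Palisade.
In Windward, Sven's side holds only 10%, not > 50%.
So Sven does not control Windward.

No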